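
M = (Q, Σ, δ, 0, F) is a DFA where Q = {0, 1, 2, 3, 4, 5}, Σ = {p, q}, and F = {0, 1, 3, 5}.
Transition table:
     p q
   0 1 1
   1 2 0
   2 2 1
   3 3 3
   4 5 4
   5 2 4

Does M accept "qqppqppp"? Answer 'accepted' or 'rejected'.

rejected

0 --q--> 1
1 --q--> 0
0 --p--> 1
1 --p--> 2
2 --q--> 1
1 --p--> 2
2 --p--> 2
2 --p--> 2
End in state 2, which is not an accepting state.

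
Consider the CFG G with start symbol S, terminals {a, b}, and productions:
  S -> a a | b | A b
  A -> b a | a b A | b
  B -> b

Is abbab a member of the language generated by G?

S ⇒ Ab ⇒ abAb ⇒ abbab

yes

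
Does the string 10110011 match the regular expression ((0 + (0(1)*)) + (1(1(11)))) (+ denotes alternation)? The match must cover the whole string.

no

Neither (0+(0(1)*)) nor (1(1(11))) matches 10110011.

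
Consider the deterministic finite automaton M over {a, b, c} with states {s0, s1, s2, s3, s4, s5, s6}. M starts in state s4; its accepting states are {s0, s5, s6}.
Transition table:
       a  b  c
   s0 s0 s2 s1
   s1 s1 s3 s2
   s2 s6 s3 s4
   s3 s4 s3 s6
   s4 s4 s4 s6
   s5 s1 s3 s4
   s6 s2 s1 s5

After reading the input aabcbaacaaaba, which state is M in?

s1

s4 --a--> s4
s4 --a--> s4
s4 --b--> s4
s4 --c--> s6
s6 --b--> s1
s1 --a--> s1
s1 --a--> s1
s1 --c--> s2
s2 --a--> s6
s6 --a--> s2
s2 --a--> s6
s6 --b--> s1
s1 --a--> s1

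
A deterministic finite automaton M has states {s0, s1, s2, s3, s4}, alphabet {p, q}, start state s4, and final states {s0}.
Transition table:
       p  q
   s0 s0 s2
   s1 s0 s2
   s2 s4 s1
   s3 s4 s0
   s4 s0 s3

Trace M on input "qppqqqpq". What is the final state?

s3

s4 --q--> s3
s3 --p--> s4
s4 --p--> s0
s0 --q--> s2
s2 --q--> s1
s1 --q--> s2
s2 --p--> s4
s4 --q--> s3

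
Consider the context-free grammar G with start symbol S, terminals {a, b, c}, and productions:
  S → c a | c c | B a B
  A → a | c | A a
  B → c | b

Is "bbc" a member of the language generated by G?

no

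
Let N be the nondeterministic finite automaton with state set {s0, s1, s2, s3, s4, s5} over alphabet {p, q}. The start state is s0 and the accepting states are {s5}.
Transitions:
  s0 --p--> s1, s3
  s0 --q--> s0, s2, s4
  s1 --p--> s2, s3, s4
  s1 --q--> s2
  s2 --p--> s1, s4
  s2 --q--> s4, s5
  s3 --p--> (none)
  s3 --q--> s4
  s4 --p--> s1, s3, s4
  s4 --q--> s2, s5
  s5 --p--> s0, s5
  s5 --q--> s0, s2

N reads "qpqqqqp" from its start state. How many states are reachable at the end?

5

Start: {s0}
read q: {s0, s2, s4}
read p: {s1, s3, s4}
read q: {s2, s4, s5}
read q: {s0, s2, s4, s5}
read q: {s0, s2, s4, s5}
read q: {s0, s2, s4, s5}
read p: {s0, s1, s3, s4, s5}
Final reachable set {s0, s1, s3, s4, s5} has 5 states.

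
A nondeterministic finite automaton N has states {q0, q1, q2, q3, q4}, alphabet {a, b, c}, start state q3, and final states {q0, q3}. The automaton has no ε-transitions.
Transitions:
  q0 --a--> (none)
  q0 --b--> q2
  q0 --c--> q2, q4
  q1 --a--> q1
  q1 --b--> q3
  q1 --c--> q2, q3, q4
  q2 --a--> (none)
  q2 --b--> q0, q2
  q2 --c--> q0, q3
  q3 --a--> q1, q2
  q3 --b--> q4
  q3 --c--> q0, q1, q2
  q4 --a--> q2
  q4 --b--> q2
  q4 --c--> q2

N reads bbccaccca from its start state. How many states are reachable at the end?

Start: {q3}
read b: {q4}
read b: {q2}
read c: {q0, q3}
read c: {q0, q1, q2, q4}
read a: {q1, q2}
read c: {q0, q2, q3, q4}
read c: {q0, q1, q2, q3, q4}
read c: {q0, q1, q2, q3, q4}
read a: {q1, q2}
Final reachable set {q1, q2} has 2 states.

2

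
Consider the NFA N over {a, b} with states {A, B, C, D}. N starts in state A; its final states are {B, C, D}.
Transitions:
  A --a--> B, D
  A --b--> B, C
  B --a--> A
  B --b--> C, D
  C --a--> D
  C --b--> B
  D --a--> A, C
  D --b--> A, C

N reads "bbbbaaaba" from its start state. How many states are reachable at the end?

4

Start: {A}
read b: {B, C}
read b: {B, C, D}
read b: {A, B, C, D}
read b: {A, B, C, D}
read a: {A, B, C, D}
read a: {A, B, C, D}
read a: {A, B, C, D}
read b: {A, B, C, D}
read a: {A, B, C, D}
Final reachable set {A, B, C, D} has 4 states.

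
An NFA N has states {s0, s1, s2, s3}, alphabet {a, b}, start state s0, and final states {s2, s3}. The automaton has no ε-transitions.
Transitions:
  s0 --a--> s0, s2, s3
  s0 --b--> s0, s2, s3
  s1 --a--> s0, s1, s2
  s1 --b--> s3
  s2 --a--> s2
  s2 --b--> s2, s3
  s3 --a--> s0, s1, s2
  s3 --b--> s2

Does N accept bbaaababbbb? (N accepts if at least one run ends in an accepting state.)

accepted

Start: {s0}
read b: {s0, s2, s3}
read b: {s0, s2, s3}
read a: {s0, s1, s2, s3}
read a: {s0, s1, s2, s3}
read a: {s0, s1, s2, s3}
read b: {s0, s2, s3}
read a: {s0, s1, s2, s3}
read b: {s0, s2, s3}
read b: {s0, s2, s3}
read b: {s0, s2, s3}
read b: {s0, s2, s3}
Reachable ∩ accepting = {s2, s3} — nonempty.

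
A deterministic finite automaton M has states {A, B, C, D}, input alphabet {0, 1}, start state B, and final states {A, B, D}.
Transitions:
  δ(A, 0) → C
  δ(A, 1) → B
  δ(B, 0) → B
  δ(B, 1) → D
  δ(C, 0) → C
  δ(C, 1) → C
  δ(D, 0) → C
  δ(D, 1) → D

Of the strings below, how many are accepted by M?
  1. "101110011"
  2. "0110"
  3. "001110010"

"101110011": rejected
"0110": rejected
"001110010": rejected

0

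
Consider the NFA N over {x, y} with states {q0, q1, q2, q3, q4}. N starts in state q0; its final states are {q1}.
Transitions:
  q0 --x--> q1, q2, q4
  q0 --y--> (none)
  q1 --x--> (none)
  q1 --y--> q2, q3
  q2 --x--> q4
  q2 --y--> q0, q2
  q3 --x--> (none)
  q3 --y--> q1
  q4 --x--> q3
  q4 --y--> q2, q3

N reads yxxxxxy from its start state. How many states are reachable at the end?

0

Start: {q0}
read y: {}
The reachable set is empty and stays empty for the remaining 6 symbols.
Final reachable set {} has 0 states.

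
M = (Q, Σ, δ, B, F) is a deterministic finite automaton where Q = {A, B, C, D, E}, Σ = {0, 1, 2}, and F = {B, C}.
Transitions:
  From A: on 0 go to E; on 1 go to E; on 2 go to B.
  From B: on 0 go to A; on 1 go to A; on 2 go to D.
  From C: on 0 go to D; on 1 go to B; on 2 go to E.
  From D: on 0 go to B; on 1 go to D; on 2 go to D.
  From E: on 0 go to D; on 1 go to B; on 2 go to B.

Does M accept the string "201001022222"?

rejected

B --2--> D
D --0--> B
B --1--> A
A --0--> E
E --0--> D
D --1--> D
D --0--> B
B --2--> D
D --2--> D
D --2--> D
D --2--> D
D --2--> D
End in state D, which is not an accepting state.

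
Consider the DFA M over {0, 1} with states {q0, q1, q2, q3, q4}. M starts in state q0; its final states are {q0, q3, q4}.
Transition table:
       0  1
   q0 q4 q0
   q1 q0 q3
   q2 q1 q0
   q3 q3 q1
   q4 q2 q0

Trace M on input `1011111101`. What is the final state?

q0

q0 --1--> q0
q0 --0--> q4
q4 --1--> q0
q0 --1--> q0
q0 --1--> q0
q0 --1--> q0
q0 --1--> q0
q0 --1--> q0
q0 --0--> q4
q4 --1--> q0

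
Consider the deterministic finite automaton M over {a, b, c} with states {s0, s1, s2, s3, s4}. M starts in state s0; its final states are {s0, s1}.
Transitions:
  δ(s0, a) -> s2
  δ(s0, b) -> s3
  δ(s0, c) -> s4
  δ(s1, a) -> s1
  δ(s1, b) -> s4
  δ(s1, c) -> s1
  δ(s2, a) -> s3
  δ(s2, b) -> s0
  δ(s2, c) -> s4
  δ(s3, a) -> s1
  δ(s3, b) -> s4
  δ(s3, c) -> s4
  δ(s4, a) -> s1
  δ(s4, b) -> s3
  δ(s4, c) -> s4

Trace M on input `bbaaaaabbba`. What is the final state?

s0 --b--> s3
s3 --b--> s4
s4 --a--> s1
s1 --a--> s1
s1 --a--> s1
s1 --a--> s1
s1 --a--> s1
s1 --b--> s4
s4 --b--> s3
s3 --b--> s4
s4 --a--> s1

s1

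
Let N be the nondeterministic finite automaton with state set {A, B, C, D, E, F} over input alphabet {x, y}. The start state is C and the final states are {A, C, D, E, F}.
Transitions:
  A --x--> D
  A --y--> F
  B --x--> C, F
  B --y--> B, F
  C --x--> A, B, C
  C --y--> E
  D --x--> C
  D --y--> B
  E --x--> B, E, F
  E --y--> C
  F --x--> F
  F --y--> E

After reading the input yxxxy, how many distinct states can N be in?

Start: {C}
read y: {E}
read x: {B, E, F}
read x: {B, C, E, F}
read x: {A, B, C, E, F}
read y: {B, C, E, F}
Final reachable set {B, C, E, F} has 4 states.

4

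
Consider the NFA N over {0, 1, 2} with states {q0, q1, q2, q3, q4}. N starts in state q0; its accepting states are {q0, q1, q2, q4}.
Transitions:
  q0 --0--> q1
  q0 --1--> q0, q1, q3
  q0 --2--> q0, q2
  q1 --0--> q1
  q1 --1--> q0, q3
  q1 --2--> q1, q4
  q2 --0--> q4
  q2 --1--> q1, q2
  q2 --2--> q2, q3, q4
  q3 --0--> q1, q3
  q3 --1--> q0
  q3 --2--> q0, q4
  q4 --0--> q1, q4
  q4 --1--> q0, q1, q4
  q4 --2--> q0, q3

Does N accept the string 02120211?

Start: {q0}
read 0: {q1}
read 2: {q1, q4}
read 1: {q0, q1, q3, q4}
read 2: {q0, q1, q2, q3, q4}
read 0: {q1, q3, q4}
read 2: {q0, q1, q3, q4}
read 1: {q0, q1, q3, q4}
read 1: {q0, q1, q3, q4}
Reachable ∩ accepting = {q0, q1, q4} — nonempty.

accepted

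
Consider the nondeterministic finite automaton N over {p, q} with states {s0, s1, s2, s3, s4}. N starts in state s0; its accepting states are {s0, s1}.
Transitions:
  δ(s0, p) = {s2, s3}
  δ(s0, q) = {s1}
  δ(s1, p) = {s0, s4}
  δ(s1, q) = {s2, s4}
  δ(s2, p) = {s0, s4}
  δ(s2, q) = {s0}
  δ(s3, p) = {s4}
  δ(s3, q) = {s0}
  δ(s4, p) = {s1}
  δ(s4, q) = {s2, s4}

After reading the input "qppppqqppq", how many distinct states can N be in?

4

Start: {s0}
read q: {s1}
read p: {s0, s4}
read p: {s1, s2, s3}
read p: {s0, s4}
read p: {s1, s2, s3}
read q: {s0, s2, s4}
read q: {s0, s1, s2, s4}
read p: {s0, s1, s2, s3, s4}
read p: {s0, s1, s2, s3, s4}
read q: {s0, s1, s2, s4}
Final reachable set {s0, s1, s2, s4} has 4 states.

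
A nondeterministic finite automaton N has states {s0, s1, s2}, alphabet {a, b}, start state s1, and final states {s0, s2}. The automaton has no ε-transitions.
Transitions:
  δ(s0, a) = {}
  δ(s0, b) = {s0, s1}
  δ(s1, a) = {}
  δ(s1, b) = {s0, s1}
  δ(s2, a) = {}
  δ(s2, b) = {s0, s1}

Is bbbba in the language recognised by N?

Start: {s1}
read b: {s0, s1}
read b: {s0, s1}
read b: {s0, s1}
read b: {s0, s1}
read a: {}
Reachable ∩ accepting = {} — empty.

rejected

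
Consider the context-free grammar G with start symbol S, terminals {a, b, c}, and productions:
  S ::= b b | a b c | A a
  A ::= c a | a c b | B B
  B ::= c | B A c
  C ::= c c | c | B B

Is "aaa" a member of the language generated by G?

no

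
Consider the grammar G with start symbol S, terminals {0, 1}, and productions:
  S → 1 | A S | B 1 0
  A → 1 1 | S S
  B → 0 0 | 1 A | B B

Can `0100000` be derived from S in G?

no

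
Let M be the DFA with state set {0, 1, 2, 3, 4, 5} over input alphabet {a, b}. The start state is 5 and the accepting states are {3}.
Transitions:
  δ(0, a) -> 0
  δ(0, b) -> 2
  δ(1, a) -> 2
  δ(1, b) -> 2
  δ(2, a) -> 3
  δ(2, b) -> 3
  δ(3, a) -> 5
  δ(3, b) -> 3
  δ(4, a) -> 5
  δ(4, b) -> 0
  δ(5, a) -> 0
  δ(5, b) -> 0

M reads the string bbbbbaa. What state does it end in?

5 --b--> 0
0 --b--> 2
2 --b--> 3
3 --b--> 3
3 --b--> 3
3 --a--> 5
5 --a--> 0

0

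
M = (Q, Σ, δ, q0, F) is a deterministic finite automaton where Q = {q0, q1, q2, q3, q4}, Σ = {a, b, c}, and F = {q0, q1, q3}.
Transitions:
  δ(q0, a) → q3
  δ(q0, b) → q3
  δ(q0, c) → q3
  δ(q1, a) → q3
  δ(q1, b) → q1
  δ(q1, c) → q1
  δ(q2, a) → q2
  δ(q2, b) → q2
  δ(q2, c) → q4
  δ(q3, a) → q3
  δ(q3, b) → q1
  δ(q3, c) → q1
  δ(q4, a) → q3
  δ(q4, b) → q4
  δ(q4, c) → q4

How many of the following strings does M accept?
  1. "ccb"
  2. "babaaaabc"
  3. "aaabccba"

"ccb": accepted
"babaaaabc": accepted
"aaabccba": accepted

3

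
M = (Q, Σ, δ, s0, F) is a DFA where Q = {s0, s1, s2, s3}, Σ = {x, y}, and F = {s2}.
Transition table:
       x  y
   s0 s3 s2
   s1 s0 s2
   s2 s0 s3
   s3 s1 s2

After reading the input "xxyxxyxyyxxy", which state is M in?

s2

s0 --x--> s3
s3 --x--> s1
s1 --y--> s2
s2 --x--> s0
s0 --x--> s3
s3 --y--> s2
s2 --x--> s0
s0 --y--> s2
s2 --y--> s3
s3 --x--> s1
s1 --x--> s0
s0 --y--> s2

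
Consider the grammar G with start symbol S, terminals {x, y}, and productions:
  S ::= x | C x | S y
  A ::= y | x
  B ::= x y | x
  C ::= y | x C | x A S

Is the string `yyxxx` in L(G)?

no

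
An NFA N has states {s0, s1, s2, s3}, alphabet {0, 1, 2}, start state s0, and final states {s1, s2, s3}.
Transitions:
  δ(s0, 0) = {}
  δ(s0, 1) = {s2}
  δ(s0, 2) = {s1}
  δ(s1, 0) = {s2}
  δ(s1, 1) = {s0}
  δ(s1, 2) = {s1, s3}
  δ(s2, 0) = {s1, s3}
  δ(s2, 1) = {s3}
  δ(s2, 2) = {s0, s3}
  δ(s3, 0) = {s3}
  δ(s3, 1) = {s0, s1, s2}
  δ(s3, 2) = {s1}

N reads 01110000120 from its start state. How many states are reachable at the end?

Start: {s0}
read 0: {}
The reachable set is empty and stays empty for the remaining 10 symbols.
Final reachable set {} has 0 states.

0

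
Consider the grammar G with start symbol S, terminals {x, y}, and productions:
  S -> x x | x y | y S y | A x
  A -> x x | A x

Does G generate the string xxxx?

S ⇒ Ax ⇒ Axx ⇒ xxxx

yes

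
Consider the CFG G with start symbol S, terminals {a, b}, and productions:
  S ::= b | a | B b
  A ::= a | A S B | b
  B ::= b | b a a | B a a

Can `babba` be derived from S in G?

no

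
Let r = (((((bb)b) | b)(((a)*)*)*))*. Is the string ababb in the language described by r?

ababb cannot be split into zero or more pieces each matching ((((bb)b)|b)(((a)*)*)*).

no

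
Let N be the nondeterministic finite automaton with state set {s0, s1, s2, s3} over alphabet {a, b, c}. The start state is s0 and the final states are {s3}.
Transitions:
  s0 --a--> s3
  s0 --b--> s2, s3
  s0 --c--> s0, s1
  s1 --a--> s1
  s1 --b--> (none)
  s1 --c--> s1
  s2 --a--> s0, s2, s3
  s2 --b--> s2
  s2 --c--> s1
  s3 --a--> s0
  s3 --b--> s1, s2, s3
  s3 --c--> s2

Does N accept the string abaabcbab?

Start: {s0}
read a: {s3}
read b: {s1, s2, s3}
read a: {s0, s1, s2, s3}
read a: {s0, s1, s2, s3}
read b: {s1, s2, s3}
read c: {s1, s2}
read b: {s2}
read a: {s0, s2, s3}
read b: {s1, s2, s3}
Reachable ∩ accepting = {s3} — nonempty.

accepted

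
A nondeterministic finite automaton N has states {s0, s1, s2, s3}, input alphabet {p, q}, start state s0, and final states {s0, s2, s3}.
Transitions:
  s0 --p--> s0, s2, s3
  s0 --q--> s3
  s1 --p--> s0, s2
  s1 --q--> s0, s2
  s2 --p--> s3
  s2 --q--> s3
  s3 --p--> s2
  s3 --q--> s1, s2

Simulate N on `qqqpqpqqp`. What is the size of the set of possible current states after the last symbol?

3

Start: {s0}
read q: {s3}
read q: {s1, s2}
read q: {s0, s2, s3}
read p: {s0, s2, s3}
read q: {s1, s2, s3}
read p: {s0, s2, s3}
read q: {s1, s2, s3}
read q: {s0, s1, s2, s3}
read p: {s0, s2, s3}
Final reachable set {s0, s2, s3} has 3 states.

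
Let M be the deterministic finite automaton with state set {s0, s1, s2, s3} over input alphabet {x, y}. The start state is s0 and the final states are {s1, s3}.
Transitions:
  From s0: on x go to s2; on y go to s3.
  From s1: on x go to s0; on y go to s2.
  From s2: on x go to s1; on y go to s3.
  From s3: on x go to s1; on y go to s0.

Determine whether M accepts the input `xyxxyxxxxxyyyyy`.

s0 --x--> s2
s2 --y--> s3
s3 --x--> s1
s1 --x--> s0
s0 --y--> s3
s3 --x--> s1
s1 --x--> s0
s0 --x--> s2
s2 --x--> s1
s1 --x--> s0
s0 --y--> s3
s3 --y--> s0
s0 --y--> s3
s3 --y--> s0
s0 --y--> s3
End in state s3, which is an accepting state.

accepted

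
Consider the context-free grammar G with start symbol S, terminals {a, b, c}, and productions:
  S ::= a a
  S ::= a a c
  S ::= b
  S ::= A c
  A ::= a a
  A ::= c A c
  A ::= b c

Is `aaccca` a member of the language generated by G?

no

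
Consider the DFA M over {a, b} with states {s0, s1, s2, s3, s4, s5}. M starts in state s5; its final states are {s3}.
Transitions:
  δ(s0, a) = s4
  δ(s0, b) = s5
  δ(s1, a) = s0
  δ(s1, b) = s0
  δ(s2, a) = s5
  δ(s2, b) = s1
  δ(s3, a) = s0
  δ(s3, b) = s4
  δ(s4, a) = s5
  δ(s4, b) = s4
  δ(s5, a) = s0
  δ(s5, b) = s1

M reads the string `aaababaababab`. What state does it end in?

s5

s5 --a--> s0
s0 --a--> s4
s4 --a--> s5
s5 --b--> s1
s1 --a--> s0
s0 --b--> s5
s5 --a--> s0
s0 --a--> s4
s4 --b--> s4
s4 --a--> s5
s5 --b--> s1
s1 --a--> s0
s0 --b--> s5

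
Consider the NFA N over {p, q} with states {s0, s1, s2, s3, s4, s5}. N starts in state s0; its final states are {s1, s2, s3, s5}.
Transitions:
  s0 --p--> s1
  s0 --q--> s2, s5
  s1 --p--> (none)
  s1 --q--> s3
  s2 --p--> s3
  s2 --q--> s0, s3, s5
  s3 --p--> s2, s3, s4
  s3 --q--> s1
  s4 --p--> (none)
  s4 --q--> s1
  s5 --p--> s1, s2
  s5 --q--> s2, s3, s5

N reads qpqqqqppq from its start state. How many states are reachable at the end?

Start: {s0}
read q: {s2, s5}
read p: {s1, s2, s3}
read q: {s0, s1, s3, s5}
read q: {s1, s2, s3, s5}
read q: {s0, s1, s2, s3, s5}
read q: {s0, s1, s2, s3, s5}
read p: {s1, s2, s3, s4}
read p: {s2, s3, s4}
read q: {s0, s1, s3, s5}
Final reachable set {s0, s1, s3, s5} has 4 states.

4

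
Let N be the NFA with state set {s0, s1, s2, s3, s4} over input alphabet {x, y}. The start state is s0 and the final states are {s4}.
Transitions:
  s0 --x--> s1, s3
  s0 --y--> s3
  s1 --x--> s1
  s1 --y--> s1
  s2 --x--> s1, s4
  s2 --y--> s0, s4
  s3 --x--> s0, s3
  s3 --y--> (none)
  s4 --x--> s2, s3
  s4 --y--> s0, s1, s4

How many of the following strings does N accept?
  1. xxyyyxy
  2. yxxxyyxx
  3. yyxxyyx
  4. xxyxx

0

xxyyyxy: rejected
yxxxyyxx: rejected
yyxxyyx: rejected
xxyxx: rejected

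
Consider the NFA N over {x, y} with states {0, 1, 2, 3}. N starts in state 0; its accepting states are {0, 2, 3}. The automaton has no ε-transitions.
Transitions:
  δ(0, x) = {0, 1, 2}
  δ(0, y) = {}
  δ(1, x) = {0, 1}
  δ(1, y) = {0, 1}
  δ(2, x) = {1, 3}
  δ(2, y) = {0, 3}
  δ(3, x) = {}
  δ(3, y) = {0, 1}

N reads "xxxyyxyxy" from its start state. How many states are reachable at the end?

3

Start: {0}
read x: {0, 1, 2}
read x: {0, 1, 2, 3}
read x: {0, 1, 2, 3}
read y: {0, 1, 3}
read y: {0, 1}
read x: {0, 1, 2}
read y: {0, 1, 3}
read x: {0, 1, 2}
read y: {0, 1, 3}
Final reachable set {0, 1, 3} has 3 states.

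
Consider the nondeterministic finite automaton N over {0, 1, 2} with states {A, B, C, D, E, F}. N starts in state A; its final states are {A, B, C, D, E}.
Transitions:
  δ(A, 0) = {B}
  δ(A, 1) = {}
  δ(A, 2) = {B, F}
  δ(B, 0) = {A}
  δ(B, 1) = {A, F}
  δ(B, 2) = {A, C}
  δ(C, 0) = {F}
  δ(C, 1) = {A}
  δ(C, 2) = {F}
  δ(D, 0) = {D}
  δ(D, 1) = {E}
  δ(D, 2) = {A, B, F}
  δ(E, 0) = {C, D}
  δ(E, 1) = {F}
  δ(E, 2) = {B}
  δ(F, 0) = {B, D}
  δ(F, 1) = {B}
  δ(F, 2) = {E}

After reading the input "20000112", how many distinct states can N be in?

3

Start: {A}
read 2: {B, F}
read 0: {A, B, D}
read 0: {A, B, D}
read 0: {A, B, D}
read 0: {A, B, D}
read 1: {A, E, F}
read 1: {B, F}
read 2: {A, C, E}
Final reachable set {A, C, E} has 3 states.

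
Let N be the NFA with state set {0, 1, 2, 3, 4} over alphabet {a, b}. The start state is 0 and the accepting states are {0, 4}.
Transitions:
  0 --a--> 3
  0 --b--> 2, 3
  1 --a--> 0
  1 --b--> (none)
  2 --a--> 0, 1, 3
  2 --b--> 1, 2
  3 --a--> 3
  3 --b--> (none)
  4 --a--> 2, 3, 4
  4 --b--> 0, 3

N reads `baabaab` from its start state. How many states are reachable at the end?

Start: {0}
read b: {2, 3}
read a: {0, 1, 3}
read a: {0, 3}
read b: {2, 3}
read a: {0, 1, 3}
read a: {0, 3}
read b: {2, 3}
Final reachable set {2, 3} has 2 states.

2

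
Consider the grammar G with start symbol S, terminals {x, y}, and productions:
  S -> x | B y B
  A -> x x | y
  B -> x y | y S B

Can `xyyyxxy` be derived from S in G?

yes

S ⇒ ByB ⇒ xyyB ⇒ xyyySB ⇒ xyyyxB ⇒ xyyyxxy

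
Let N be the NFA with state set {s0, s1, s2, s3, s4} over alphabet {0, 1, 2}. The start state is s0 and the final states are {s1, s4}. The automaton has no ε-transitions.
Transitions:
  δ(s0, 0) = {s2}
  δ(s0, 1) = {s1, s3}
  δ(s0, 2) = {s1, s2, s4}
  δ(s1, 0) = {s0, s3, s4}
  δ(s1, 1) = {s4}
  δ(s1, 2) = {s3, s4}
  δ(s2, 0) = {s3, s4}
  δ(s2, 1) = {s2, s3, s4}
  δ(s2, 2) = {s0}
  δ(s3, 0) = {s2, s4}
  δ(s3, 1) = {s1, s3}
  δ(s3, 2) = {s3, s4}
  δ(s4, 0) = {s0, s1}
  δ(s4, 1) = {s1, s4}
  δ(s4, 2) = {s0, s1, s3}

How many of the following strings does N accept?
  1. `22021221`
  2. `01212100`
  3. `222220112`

`22021221`: accepted
`01212100`: accepted
`222220112`: accepted

3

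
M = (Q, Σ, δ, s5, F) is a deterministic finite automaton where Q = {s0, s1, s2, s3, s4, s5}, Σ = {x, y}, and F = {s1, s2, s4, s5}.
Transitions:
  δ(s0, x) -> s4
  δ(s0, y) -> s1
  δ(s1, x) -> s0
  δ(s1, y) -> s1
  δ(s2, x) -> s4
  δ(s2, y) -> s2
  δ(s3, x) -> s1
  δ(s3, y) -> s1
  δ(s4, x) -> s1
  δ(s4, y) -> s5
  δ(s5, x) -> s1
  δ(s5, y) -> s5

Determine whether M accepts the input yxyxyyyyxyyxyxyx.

rejected

s5 --y--> s5
s5 --x--> s1
s1 --y--> s1
s1 --x--> s0
s0 --y--> s1
s1 --y--> s1
s1 --y--> s1
s1 --y--> s1
s1 --x--> s0
s0 --y--> s1
s1 --y--> s1
s1 --x--> s0
s0 --y--> s1
s1 --x--> s0
s0 --y--> s1
s1 --x--> s0
End in state s0, which is not an accepting state.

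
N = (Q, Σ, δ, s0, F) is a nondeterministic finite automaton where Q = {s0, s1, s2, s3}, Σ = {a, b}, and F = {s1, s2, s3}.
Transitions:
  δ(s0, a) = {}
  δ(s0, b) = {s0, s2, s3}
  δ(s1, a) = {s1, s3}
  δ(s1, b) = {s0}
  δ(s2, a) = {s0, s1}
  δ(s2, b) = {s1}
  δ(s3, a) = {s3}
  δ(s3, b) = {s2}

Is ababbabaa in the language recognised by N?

rejected

Start: {s0}
read a: {}
The reachable set is empty and stays empty for the remaining 8 symbols.
Reachable ∩ accepting = {} — empty.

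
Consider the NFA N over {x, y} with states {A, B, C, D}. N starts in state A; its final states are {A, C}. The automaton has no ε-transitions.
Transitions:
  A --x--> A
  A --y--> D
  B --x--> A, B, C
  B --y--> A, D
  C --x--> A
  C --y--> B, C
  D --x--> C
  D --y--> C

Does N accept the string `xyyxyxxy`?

rejected

Start: {A}
read x: {A}
read y: {D}
read y: {C}
read x: {A}
read y: {D}
read x: {C}
read x: {A}
read y: {D}
Reachable ∩ accepting = {} — empty.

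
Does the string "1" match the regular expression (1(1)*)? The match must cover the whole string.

yes

Split as 1·ε: 1 matches 1 and (1)* matches ε.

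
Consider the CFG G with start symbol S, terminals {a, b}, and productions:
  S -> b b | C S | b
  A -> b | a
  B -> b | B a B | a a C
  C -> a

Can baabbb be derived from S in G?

no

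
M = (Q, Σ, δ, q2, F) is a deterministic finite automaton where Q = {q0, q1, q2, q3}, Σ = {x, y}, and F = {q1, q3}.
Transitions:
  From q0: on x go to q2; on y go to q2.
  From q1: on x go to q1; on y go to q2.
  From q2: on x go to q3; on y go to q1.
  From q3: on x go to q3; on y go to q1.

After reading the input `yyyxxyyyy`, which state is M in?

q1

q2 --y--> q1
q1 --y--> q2
q2 --y--> q1
q1 --x--> q1
q1 --x--> q1
q1 --y--> q2
q2 --y--> q1
q1 --y--> q2
q2 --y--> q1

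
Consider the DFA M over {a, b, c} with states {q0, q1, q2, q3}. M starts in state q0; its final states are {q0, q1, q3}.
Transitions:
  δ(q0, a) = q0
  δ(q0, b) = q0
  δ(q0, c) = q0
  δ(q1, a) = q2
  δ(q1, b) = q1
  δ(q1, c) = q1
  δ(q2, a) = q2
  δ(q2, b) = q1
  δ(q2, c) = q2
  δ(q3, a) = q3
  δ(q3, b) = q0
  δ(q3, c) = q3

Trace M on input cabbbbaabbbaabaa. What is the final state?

q0

q0 --c--> q0
q0 --a--> q0
q0 --b--> q0
q0 --b--> q0
q0 --b--> q0
q0 --b--> q0
q0 --a--> q0
q0 --a--> q0
q0 --b--> q0
q0 --b--> q0
q0 --b--> q0
q0 --a--> q0
q0 --a--> q0
q0 --b--> q0
q0 --a--> q0
q0 --a--> q0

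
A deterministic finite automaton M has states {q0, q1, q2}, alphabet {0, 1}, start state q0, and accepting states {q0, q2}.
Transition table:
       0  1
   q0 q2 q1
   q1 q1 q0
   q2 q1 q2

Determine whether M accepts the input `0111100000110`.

rejected

q0 --0--> q2
q2 --1--> q2
q2 --1--> q2
q2 --1--> q2
q2 --1--> q2
q2 --0--> q1
q1 --0--> q1
q1 --0--> q1
q1 --0--> q1
q1 --0--> q1
q1 --1--> q0
q0 --1--> q1
q1 --0--> q1
End in state q1, which is not an accepting state.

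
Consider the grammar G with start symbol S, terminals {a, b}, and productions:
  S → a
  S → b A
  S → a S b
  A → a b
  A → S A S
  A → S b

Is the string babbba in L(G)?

no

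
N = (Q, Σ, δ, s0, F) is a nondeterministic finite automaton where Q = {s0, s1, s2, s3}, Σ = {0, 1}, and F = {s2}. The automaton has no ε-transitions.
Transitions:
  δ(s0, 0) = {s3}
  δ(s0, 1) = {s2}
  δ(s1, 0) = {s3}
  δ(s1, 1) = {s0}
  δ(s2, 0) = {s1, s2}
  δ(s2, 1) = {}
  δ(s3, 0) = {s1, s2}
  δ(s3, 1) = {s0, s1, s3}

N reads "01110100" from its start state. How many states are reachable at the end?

Start: {s0}
read 0: {s3}
read 1: {s0, s1, s3}
read 1: {s0, s1, s2, s3}
read 1: {s0, s1, s2, s3}
read 0: {s1, s2, s3}
read 1: {s0, s1, s3}
read 0: {s1, s2, s3}
read 0: {s1, s2, s3}
Final reachable set {s1, s2, s3} has 3 states.

3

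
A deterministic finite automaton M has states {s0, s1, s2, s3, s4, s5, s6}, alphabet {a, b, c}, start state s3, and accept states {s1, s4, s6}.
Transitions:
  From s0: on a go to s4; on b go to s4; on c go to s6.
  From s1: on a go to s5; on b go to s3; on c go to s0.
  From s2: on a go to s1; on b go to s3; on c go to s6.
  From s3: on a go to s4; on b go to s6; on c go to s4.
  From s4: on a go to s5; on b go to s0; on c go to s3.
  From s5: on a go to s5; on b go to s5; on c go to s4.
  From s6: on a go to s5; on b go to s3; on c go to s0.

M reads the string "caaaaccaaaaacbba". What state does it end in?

s5

s3 --c--> s4
s4 --a--> s5
s5 --a--> s5
s5 --a--> s5
s5 --a--> s5
s5 --c--> s4
s4 --c--> s3
s3 --a--> s4
s4 --a--> s5
s5 --a--> s5
s5 --a--> s5
s5 --a--> s5
s5 --c--> s4
s4 --b--> s0
s0 --b--> s4
s4 --a--> s5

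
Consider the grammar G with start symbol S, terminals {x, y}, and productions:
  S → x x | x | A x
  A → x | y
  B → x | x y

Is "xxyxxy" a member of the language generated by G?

no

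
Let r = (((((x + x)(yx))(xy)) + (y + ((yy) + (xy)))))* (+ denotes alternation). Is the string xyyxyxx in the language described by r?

no

xyyxyxx cannot be split into zero or more pieces each matching ((((x+x)(yx))(xy))+(y+((yy)+(xy)))).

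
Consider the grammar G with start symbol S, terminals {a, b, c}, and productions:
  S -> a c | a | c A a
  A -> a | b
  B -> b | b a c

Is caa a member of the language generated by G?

S ⇒ cAa ⇒ caa

yes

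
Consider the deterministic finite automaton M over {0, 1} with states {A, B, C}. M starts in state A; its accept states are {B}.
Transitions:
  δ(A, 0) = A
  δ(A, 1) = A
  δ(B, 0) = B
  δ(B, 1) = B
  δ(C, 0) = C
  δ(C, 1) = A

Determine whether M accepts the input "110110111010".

rejected

A --1--> A
A --1--> A
A --0--> A
A --1--> A
A --1--> A
A --0--> A
A --1--> A
A --1--> A
A --1--> A
A --0--> A
A --1--> A
A --0--> A
End in state A, which is not an accepting state.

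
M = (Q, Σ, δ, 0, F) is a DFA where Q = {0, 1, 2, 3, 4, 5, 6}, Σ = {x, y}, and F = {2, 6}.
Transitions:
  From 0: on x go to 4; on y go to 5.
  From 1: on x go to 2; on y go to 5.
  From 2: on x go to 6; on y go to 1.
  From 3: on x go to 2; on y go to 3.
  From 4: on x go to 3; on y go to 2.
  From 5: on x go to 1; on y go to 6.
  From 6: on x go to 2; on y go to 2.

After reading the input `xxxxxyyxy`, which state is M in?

0 --x--> 4
4 --x--> 3
3 --x--> 2
2 --x--> 6
6 --x--> 2
2 --y--> 1
1 --y--> 5
5 --x--> 1
1 --y--> 5

5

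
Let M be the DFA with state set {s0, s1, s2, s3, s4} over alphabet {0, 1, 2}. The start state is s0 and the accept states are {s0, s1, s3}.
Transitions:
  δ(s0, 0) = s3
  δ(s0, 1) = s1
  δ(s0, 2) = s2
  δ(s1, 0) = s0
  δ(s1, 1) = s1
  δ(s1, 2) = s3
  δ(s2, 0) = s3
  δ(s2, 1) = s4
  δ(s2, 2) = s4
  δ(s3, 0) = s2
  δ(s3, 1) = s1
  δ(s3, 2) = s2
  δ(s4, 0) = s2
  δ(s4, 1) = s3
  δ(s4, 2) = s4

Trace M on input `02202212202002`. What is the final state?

s2

s0 --0--> s3
s3 --2--> s2
s2 --2--> s4
s4 --0--> s2
s2 --2--> s4
s4 --2--> s4
s4 --1--> s3
s3 --2--> s2
s2 --2--> s4
s4 --0--> s2
s2 --2--> s4
s4 --0--> s2
s2 --0--> s3
s3 --2--> s2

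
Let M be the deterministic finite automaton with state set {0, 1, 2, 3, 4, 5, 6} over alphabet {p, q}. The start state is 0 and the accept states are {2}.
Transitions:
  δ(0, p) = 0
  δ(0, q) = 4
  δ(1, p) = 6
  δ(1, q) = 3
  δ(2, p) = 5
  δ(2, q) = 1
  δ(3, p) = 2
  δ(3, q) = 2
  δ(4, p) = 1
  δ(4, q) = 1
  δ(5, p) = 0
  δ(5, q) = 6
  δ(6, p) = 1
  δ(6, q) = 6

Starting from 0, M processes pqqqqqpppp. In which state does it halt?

0 --p--> 0
0 --q--> 4
4 --q--> 1
1 --q--> 3
3 --q--> 2
2 --q--> 1
1 --p--> 6
6 --p--> 1
1 --p--> 6
6 --p--> 1

1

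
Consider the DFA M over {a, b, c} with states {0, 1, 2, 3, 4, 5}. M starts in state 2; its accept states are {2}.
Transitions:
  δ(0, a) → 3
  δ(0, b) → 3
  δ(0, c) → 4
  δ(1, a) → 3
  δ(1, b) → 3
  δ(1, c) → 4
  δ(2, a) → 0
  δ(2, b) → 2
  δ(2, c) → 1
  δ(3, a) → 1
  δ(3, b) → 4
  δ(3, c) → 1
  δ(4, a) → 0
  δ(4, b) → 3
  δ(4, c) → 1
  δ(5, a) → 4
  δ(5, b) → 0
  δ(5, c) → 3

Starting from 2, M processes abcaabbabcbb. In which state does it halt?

4

2 --a--> 0
0 --b--> 3
3 --c--> 1
1 --a--> 3
3 --a--> 1
1 --b--> 3
3 --b--> 4
4 --a--> 0
0 --b--> 3
3 --c--> 1
1 --b--> 3
3 --b--> 4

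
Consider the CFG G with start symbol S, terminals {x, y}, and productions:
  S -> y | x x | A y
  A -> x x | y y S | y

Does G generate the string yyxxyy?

yes

S ⇒ Ay ⇒ yySy ⇒ yyAyy ⇒ yyxxyy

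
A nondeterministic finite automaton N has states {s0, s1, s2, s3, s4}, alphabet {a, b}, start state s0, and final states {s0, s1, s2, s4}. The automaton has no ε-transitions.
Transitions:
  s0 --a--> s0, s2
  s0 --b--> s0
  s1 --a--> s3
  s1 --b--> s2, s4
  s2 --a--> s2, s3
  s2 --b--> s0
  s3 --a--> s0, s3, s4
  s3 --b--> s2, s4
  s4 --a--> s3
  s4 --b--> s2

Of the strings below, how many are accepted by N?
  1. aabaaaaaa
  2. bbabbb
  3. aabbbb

3

aabaaaaaa: accepted
bbabbb: accepted
aabbbb: accepted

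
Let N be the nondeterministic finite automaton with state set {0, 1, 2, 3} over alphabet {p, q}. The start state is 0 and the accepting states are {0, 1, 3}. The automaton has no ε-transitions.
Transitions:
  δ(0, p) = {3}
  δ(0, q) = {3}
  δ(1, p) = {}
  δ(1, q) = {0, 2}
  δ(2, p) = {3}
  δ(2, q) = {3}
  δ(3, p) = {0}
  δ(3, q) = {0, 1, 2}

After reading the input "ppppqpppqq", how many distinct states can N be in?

Start: {0}
read p: {3}
read p: {0}
read p: {3}
read p: {0}
read q: {3}
read p: {0}
read p: {3}
read p: {0}
read q: {3}
read q: {0, 1, 2}
Final reachable set {0, 1, 2} has 3 states.

3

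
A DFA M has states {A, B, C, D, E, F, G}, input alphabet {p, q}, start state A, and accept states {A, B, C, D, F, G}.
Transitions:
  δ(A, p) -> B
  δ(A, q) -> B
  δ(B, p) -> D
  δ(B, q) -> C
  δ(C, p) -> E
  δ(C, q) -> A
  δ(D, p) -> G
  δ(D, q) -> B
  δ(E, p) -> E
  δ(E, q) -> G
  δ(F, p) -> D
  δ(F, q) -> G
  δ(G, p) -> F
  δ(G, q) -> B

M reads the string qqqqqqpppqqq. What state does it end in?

A

A --q--> B
B --q--> C
C --q--> A
A --q--> B
B --q--> C
C --q--> A
A --p--> B
B --p--> D
D --p--> G
G --q--> B
B --q--> C
C --q--> A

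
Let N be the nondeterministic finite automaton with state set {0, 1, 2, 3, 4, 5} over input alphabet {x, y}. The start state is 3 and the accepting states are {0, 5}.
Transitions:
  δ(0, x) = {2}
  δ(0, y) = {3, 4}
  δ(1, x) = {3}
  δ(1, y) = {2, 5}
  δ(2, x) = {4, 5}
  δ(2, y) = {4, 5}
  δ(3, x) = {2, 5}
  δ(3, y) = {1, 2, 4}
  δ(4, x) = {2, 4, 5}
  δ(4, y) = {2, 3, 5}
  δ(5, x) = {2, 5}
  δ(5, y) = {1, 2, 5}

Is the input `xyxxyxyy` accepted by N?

Start: {3}
read x: {2, 5}
read y: {1, 2, 4, 5}
read x: {2, 3, 4, 5}
read x: {2, 4, 5}
read y: {1, 2, 3, 4, 5}
read x: {2, 3, 4, 5}
read y: {1, 2, 3, 4, 5}
read y: {1, 2, 3, 4, 5}
Reachable ∩ accepting = {5} — nonempty.

accepted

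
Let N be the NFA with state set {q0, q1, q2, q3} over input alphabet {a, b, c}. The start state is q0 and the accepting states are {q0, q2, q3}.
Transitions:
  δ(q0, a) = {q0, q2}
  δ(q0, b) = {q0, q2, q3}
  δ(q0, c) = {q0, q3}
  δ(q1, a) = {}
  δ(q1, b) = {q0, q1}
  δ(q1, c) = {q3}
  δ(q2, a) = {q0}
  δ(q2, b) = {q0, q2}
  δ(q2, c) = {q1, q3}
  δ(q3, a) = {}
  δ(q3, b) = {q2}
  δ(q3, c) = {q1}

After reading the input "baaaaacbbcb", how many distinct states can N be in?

4

Start: {q0}
read b: {q0, q2, q3}
read a: {q0, q2}
read a: {q0, q2}
read a: {q0, q2}
read a: {q0, q2}
read a: {q0, q2}
read c: {q0, q1, q3}
read b: {q0, q1, q2, q3}
read b: {q0, q1, q2, q3}
read c: {q0, q1, q3}
read b: {q0, q1, q2, q3}
Final reachable set {q0, q1, q2, q3} has 4 states.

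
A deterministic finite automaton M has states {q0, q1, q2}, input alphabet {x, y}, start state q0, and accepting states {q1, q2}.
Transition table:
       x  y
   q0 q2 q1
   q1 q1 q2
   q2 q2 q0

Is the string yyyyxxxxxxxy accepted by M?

accepted

q0 --y--> q1
q1 --y--> q2
q2 --y--> q0
q0 --y--> q1
q1 --x--> q1
q1 --x--> q1
q1 --x--> q1
q1 --x--> q1
q1 --x--> q1
q1 --x--> q1
q1 --x--> q1
q1 --y--> q2
End in state q2, which is an accepting state.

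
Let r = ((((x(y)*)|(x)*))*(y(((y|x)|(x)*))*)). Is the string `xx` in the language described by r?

No split of xx into u·v has (((x(y)*)|(x)*))* matching u and (y(((y|x)|(x)*))*) matching v.

no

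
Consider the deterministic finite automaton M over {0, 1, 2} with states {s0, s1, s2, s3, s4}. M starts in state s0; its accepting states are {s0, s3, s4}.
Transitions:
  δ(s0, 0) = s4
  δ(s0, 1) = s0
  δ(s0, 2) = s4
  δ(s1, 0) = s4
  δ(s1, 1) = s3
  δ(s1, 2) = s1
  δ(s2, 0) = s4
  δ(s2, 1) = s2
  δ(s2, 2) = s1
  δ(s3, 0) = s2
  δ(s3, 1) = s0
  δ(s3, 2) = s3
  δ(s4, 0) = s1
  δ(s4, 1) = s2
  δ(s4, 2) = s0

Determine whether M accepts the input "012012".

rejected

s0 --0--> s4
s4 --1--> s2
s2 --2--> s1
s1 --0--> s4
s4 --1--> s2
s2 --2--> s1
End in state s1, which is not an accepting state.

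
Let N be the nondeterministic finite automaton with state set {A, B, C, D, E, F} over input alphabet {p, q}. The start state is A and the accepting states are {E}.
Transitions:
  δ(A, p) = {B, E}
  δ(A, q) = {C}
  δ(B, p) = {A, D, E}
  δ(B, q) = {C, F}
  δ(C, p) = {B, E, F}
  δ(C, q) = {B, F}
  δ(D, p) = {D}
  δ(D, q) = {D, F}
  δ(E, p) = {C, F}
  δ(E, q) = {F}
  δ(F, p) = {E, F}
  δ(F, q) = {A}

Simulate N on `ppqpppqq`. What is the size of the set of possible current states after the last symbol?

Start: {A}
read p: {B, E}
read p: {A, C, D, E, F}
read q: {A, B, C, D, F}
read p: {A, B, D, E, F}
read p: {A, B, C, D, E, F}
read p: {A, B, C, D, E, F}
read q: {A, B, C, D, F}
read q: {A, B, C, D, F}
Final reachable set {A, B, C, D, F} has 5 states.

5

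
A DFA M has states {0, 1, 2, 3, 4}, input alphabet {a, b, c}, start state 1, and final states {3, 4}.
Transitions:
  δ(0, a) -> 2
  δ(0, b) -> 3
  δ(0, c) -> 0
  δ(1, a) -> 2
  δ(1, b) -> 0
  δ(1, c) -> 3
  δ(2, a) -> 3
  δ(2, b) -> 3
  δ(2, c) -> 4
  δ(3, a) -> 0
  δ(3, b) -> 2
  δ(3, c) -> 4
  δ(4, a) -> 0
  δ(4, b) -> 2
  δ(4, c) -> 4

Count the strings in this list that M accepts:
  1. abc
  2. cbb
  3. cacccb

3

abc: accepted
cbb: accepted
cacccb: accepted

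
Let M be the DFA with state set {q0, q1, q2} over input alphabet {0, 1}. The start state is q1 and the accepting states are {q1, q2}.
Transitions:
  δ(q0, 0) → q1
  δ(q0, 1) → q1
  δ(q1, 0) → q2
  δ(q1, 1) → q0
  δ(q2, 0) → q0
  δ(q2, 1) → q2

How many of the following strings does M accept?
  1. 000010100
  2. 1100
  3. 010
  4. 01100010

000010100: rejected
1100: rejected
010: rejected
01100010: rejected

0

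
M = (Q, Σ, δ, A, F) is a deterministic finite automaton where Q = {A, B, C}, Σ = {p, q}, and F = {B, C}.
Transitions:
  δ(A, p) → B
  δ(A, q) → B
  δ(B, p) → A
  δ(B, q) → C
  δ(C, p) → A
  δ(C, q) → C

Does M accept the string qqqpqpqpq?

accepted

A --q--> B
B --q--> C
C --q--> C
C --p--> A
A --q--> B
B --p--> A
A --q--> B
B --p--> A
A --q--> B
End in state B, which is an accepting state.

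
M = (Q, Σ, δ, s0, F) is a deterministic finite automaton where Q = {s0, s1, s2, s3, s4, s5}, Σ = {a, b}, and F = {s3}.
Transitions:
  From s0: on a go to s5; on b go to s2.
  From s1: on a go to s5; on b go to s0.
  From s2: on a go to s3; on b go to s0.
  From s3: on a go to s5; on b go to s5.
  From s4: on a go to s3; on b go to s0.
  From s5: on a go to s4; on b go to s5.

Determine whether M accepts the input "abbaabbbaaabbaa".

accepted

s0 --a--> s5
s5 --b--> s5
s5 --b--> s5
s5 --a--> s4
s4 --a--> s3
s3 --b--> s5
s5 --b--> s5
s5 --b--> s5
s5 --a--> s4
s4 --a--> s3
s3 --a--> s5
s5 --b--> s5
s5 --b--> s5
s5 --a--> s4
s4 --a--> s3
End in state s3, which is an accepting state.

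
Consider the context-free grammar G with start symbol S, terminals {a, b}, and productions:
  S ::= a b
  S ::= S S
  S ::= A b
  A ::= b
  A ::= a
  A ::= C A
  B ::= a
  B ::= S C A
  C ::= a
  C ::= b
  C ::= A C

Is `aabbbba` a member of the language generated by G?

no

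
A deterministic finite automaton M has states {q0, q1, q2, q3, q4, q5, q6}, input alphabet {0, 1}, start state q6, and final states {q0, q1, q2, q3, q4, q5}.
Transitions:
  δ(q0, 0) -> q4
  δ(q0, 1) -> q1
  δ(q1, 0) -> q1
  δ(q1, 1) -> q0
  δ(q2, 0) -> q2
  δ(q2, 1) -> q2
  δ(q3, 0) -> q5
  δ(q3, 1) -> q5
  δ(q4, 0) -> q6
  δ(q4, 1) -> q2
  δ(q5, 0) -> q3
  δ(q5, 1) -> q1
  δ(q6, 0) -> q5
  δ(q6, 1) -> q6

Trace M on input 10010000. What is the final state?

q5

q6 --1--> q6
q6 --0--> q5
q5 --0--> q3
q3 --1--> q5
q5 --0--> q3
q3 --0--> q5
q5 --0--> q3
q3 --0--> q5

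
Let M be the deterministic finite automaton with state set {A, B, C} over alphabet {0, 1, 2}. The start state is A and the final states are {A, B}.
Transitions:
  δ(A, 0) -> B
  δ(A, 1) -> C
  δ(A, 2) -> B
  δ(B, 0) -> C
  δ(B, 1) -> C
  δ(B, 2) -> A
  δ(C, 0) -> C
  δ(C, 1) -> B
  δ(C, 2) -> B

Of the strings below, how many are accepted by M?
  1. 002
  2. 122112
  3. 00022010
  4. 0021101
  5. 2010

002: accepted
122112: accepted
00022010: rejected
0021101: accepted
2010: rejected

3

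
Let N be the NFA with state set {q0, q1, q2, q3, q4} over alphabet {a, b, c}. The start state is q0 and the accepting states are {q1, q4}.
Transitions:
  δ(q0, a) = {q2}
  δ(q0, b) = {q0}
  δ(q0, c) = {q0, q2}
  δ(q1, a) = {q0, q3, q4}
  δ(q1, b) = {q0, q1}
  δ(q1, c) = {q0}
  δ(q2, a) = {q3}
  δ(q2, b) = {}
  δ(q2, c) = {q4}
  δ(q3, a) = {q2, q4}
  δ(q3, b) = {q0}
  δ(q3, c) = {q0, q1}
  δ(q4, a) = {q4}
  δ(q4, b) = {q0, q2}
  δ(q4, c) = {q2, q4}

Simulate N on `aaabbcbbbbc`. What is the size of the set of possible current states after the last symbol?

2

Start: {q0}
read a: {q2}
read a: {q3}
read a: {q2, q4}
read b: {q0, q2}
read b: {q0}
read c: {q0, q2}
read b: {q0}
read b: {q0}
read b: {q0}
read b: {q0}
read c: {q0, q2}
Final reachable set {q0, q2} has 2 states.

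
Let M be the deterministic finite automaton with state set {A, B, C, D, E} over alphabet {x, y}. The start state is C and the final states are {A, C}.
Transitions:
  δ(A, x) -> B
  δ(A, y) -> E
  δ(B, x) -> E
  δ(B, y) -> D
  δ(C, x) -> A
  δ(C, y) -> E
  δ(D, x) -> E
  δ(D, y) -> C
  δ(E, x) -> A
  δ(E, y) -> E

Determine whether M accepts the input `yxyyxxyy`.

accepted

C --y--> E
E --x--> A
A --y--> E
E --y--> E
E --x--> A
A --x--> B
B --y--> D
D --y--> C
End in state C, which is an accepting state.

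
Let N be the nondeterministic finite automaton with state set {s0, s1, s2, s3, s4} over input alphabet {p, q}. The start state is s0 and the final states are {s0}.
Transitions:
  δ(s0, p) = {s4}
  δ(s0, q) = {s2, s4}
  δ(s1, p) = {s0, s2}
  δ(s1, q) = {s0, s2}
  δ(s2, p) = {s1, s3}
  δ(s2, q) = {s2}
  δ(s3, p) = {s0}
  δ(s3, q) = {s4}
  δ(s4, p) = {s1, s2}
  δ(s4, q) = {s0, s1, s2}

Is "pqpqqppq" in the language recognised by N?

Start: {s0}
read p: {s4}
read q: {s0, s1, s2}
read p: {s0, s1, s2, s3, s4}
read q: {s0, s1, s2, s4}
read q: {s0, s1, s2, s4}
read p: {s0, s1, s2, s3, s4}
read p: {s0, s1, s2, s3, s4}
read q: {s0, s1, s2, s4}
Reachable ∩ accepting = {s0} — nonempty.

accepted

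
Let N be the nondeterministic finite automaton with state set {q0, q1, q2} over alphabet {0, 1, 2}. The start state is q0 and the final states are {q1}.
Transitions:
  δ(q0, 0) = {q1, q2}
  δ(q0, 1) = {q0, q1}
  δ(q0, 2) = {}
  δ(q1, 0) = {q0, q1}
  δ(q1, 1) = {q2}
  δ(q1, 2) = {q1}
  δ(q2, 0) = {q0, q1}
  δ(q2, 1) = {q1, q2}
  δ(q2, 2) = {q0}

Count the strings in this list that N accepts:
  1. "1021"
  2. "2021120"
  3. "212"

"1021": accepted
"2021120": rejected
"212": rejected

1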